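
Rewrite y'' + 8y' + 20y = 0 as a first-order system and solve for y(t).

Let x_1 = y, x_2 = y'. Then x_1' = x_2 and x_2' = -20x_1 - 8x_2.
A = [[0,1],[-20,-8]]; det(A-λI) = λ^2 + 8λ + 20.
Eigenvalues λ = -4 ± 2i.

y(t) = c_1e^(-4t)cos(2t) + c_2e^(-4t)sin(2t)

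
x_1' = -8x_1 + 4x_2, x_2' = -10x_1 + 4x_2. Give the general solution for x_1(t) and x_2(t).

Coefficient matrix A = [[-8, 4], [-10, 4]].
Characteristic polynomial det(A - λI) = λ^2 + 4λ + 8 = 0.
Eigenvalues λ = -2 ± 2i (complex conjugate pair).
For λ=-2+2i: an eigenvector is (-1,-1) - i(1,2) = (-1 - i, -1 - 2i).
A real fundamental pair from Re and Im of e^((-2+2i)t)v: X_1 = e^(-2t)(cos(2t)·(-1,-1) + sin(2t)·(1,2)), X_2 = e^(-2t)(sin(2t)·(-1,-1) - cos(2t)·(1,2)).
General solution: C_1X_1 + C_2X_2.

x_1(t) = C_1e^(-2t)sin(2t) - C_1e^(-2t)cos(2t) - C_2e^(-2t)sin(2t) - C_2e^(-2t)cos(2t), x_2(t) = 2C_1e^(-2t)sin(2t) - C_1e^(-2t)cos(2t) - C_2e^(-2t)sin(2t) - 2C_2e^(-2t)cos(2t)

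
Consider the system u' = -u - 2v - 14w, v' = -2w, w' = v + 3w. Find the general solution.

u(t) = c_1e^(-t) + 5c_2e^(t) - 4c_3e^(2t), v(t) = 2c_2e^(t) - c_3e^(2t), w(t) = -c_2e^(t) + c_3e^(2t)

Coefficient matrix A = [[-1, -2, -14], [0, 0, -2], [0, 1, 3]].
det(A - λI) = 0 gives eigenvalues λ = -1, 1, 2.
For λ=-1: eigenvector (1,0,0).
For λ=1: eigenvector (5,2,-1).
For λ=2: eigenvector (-4,-1,1).
General solution: c_1e^(-t)(1,0,0) + c_2e^(t)(5,2,-1) + c_3e^(2t)(-4,-1,1).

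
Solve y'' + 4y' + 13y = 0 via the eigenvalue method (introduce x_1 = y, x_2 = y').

y(t) = C_1e^(-2t)cos(3t) + C_2e^(-2t)sin(3t)

Let x_1 = y, x_2 = y'. Then x_1' = x_2 and x_2' = -13x_1 - 4x_2.
A = [[0,1],[-13,-4]]; det(A-λI) = λ^2 + 4λ + 13.
Eigenvalues λ = -2 ± 3i.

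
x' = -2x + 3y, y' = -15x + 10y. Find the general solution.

x(t) = -K_1e^(4t)cos(3t) - K_2e^(4t)sin(3t), y(t) = K_1e^(4t)sin(3t) - 2K_1e^(4t)cos(3t) - 2K_2e^(4t)sin(3t) - K_2e^(4t)cos(3t)

Coefficient matrix A = [[-2, 3], [-15, 10]].
Characteristic polynomial det(A - λI) = λ^2 - 8λ + 25 = 0.
Eigenvalues λ = 4 ± 3i (complex conjugate pair).
For λ=4+3i: an eigenvector is (-1,-2) - i(0,1) = (-1, -2 - i).
A real fundamental pair from Re and Im of e^((4+3i)t)v: X_1 = e^(4t)(cos(3t)·(-1,-2) + sin(3t)·(0,1)), X_2 = e^(4t)(sin(3t)·(-1,-2) - cos(3t)·(0,1)).
General solution: K_1X_1 + K_2X_2.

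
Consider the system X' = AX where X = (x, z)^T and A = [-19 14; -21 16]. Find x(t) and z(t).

Coefficient matrix A = [[-19, 14], [-21, 16]].
Characteristic polynomial det(A - λI) = λ^2 + 3λ - 10 = 0.
Eigenvalues λ = 2, -5.
For λ=2: (A-λI) row 1 is [-21, 14], so an eigenvector is (-2, -3).
For λ=-5: (A-λI) row 1 is [-14, 14], so an eigenvector is (1, 1).
General solution: K_1e^(2t)(-2,-3) + K_2e^(-5t)(1,1).

x(t) = -2K_1e^(2t) + K_2e^(-5t), z(t) = -3K_1e^(2t) + K_2e^(-5t)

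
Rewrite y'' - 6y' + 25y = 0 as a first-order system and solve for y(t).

Let x_1 = y, x_2 = y'. Then x_1' = x_2 and x_2' = -25x_1 + 6x_2.
A = [[0,1],[-25,6]]; det(A-λI) = λ^2 - 6λ + 25.
Eigenvalues λ = 3 ± 4i.

y(t) = c_1e^(3t)cos(4t) + c_2e^(3t)sin(4t)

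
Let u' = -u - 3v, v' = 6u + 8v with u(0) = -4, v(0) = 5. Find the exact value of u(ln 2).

-44

A = [[-1,-3],[6,8]]; eigenvalues λ = 2, 5.
Eigenvectors: (1,-1) for λ=2, (1,-2) for λ=5.
From the initial condition, c_1 = -3, c_2 = -1.
u(ln 2) = (-3)(2^2)(1) + (-1)(2^5)(1) = -44.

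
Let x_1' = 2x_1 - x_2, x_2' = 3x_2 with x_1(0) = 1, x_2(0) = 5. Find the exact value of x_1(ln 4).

A = [[2,-1],[0,3]]; eigenvalues λ = 3, 2.
Eigenvectors: (-1,1) for λ=3, (-1,0) for λ=2.
From the initial condition, c_1 = 5, c_2 = -6.
x_1(ln 4) = (5)(4^3)(-1) + (-6)(4^2)(-1) = -224.

-224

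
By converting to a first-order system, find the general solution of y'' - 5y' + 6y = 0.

Let x_1 = y, x_2 = y'. Then x_1' = x_2 and x_2' = -6x_1 + 5x_2.
A = [[0,1],[-6,5]]; det(A-λI) = λ^2 - 5λ + 6.
Eigenvalues λ = 2, 3 with eigenvectors (1,2), (1,3).

y(t) = K_1e^(2t) + K_2e^(3t)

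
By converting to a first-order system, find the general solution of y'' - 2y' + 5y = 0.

y(t) = c_1e^(t)cos(2t) + c_2e^(t)sin(2t)

Let x_1 = y, x_2 = y'. Then x_1' = x_2 and x_2' = -5x_1 + 2x_2.
A = [[0,1],[-5,2]]; det(A-λI) = λ^2 - 2λ + 5.
Eigenvalues λ = 1 ± 2i.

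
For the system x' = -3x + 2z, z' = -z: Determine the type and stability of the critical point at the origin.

stable node

A = [[-3,2],[0,-1]]; det(A-λI) = λ^2 + 4λ + 3.
λ = -3, -1: both negative.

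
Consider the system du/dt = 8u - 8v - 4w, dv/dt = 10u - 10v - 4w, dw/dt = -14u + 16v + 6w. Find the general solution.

Coefficient matrix A = [[8, -8, -4], [10, -10, -4], [-14, 16, 6]].
det(A - λI) = 0 gives eigenvalues λ = 4, -2, 2.
For λ=4: eigenvector (1,1,-1).
For λ=-2: eigenvector (0,1,-2).
For λ=2: eigenvector (2,2,-1).
General solution: C_1e^(4t)(1,1,-1) + C_2e^(-2t)(0,1,-2) + C_3e^(2t)(2,2,-1).

u(t) = C_1e^(4t) + 2C_3e^(2t), v(t) = C_1e^(4t) + C_2e^(-2t) + 2C_3e^(2t), w(t) = -C_1e^(4t) - 2C_2e^(-2t) - C_3e^(2t)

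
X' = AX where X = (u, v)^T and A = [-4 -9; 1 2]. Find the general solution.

Coefficient matrix A = [[-4, -9], [1, 2]].
Characteristic polynomial det(A - λI) = λ^2 + 2λ + 1 = 0.
Single eigenvalue λ = -1 with algebraic multiplicity 2.
Eigenvector v = (3,-1); generalized eigenvector w with (A-λI)w=v is (-1,0).
General solution: e^(-t)[K_1·v + K_2·(t·v + w)].

u(t) = 3K_1e^(-t) + 3K_2te^(-t) - K_2e^(-t), v(t) = -K_1e^(-t) - K_2te^(-t)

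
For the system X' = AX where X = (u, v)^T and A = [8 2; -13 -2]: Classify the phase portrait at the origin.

A = [[8,2],[-13,-2]]; det(A-λI) = λ^2 - 6λ + 10.
λ = 3 ± i: positive real part.

unstable spiral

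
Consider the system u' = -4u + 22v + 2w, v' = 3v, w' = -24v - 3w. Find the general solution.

u(t) = K_1e^(-4t) + 2K_2e^(3t) + 2K_3e^(-3t), v(t) = K_2e^(3t), w(t) = -4K_2e^(3t) + K_3e^(-3t)

Coefficient matrix A = [[-4, 22, 2], [0, 3, 0], [0, -24, -3]].
det(A - λI) = 0 gives eigenvalues λ = -4, 3, -3.
For λ=-4: eigenvector (1,0,0).
For λ=3: eigenvector (2,1,-4).
For λ=-3: eigenvector (2,0,1).
General solution: K_1e^(-4t)(1,0,0) + K_2e^(3t)(2,1,-4) + K_3e^(-3t)(2,0,1).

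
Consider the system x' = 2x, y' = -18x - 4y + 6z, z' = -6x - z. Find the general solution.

Coefficient matrix A = [[2, 0, 0], [-18, -4, 6], [-6, 0, -1]].
det(A - λI) = 0 gives eigenvalues λ = 2, -4, -1.
For λ=2: eigenvector (1,-5,-2).
For λ=-4: eigenvector (0,1,0).
For λ=-1: eigenvector (0,2,1).
General solution: K_1e^(2t)(1,-5,-2) + K_2e^(-4t)(0,1,0) + K_3e^(-t)(0,2,1).

x(t) = K_1e^(2t), y(t) = -5K_1e^(2t) + K_2e^(-4t) + 2K_3e^(-t), z(t) = -2K_1e^(2t) + K_3e^(-t)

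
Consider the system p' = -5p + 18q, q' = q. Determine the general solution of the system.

Coefficient matrix A = [[-5, 18], [0, 1]].
Characteristic polynomial det(A - λI) = λ^2 + 4λ - 5 = 0.
Eigenvalues λ = 1, -5.
For λ=1: (A-λI) row 1 is [-6, 18], so an eigenvector is (3, 1).
For λ=-5: (A-λI) row 1 is [0, 18], so an eigenvector is (-1, 0).
General solution: K_1e^(t)(3,1) + K_2e^(-5t)(-1,0).

p(t) = 3K_1e^(t) - K_2e^(-5t), q(t) = K_1e^(t)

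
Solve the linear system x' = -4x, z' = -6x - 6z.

x(t) = -C_2e^(-4t), z(t) = -C_1e^(-6t) + 3C_2e^(-4t)

Coefficient matrix A = [[-4, 0], [-6, -6]].
Characteristic polynomial det(A - λI) = λ^2 + 10λ + 24 = 0.
Eigenvalues λ = -6, -4.
For λ=-6: (A-λI) row 1 is [2, 0], so an eigenvector is (0, -1).
For λ=-4: (A-λI) row 2 is [-6, -2], so an eigenvector is (-1, 3).
General solution: C_1e^(-6t)(0,-1) + C_2e^(-4t)(-1,3).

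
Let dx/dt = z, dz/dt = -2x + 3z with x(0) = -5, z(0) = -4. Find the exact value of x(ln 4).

-8

A = [[0,1],[-2,3]]; eigenvalues λ = 1, 2.
Eigenvectors: (1,1) for λ=1, (-1,-2) for λ=2.
From the initial condition, c_1 = -6, c_2 = -1.
x(ln 4) = (-6)(4^1)(1) + (-1)(4^2)(-1) = -8.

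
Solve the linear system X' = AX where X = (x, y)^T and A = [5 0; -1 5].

x(t) = K_2e^(5t), y(t) = -K_1e^(5t) - K_2te^(5t) - K_2e^(5t)

Coefficient matrix A = [[5, 0], [-1, 5]].
Characteristic polynomial det(A - λI) = λ^2 - 10λ + 25 = 0.
Single eigenvalue λ = 5 with algebraic multiplicity 2.
Eigenvector v = (0,-1); generalized eigenvector w with (A-λI)w=v is (1,-1).
General solution: e^(5t)[K_1·v + K_2·(t·v + w)].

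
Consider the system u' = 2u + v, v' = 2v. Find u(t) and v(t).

u(t) = -c_1e^(2t) - c_2te^(2t) + 2c_2e^(2t), v(t) = -c_2e^(2t)

Coefficient matrix A = [[2, 1], [0, 2]].
Characteristic polynomial det(A - λI) = λ^2 - 4λ + 4 = 0.
Single eigenvalue λ = 2 with algebraic multiplicity 2.
Eigenvector v = (-1,0); generalized eigenvector w with (A-λI)w=v is (2,-1).
General solution: e^(2t)[c_1·v + c_2·(t·v + w)].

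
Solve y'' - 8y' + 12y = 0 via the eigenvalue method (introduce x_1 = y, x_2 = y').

y(t) = K_1e^(2t) + K_2e^(6t)

Let x_1 = y, x_2 = y'. Then x_1' = x_2 and x_2' = -12x_1 + 8x_2.
A = [[0,1],[-12,8]]; det(A-λI) = λ^2 - 8λ + 12.
Eigenvalues λ = 2, 6 with eigenvectors (1,2), (1,6).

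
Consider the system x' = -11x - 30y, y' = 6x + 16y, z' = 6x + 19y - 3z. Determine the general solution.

Coefficient matrix A = [[-11, -30, 0], [6, 16, 0], [6, 19, -3]].
det(A - λI) = 0 gives eigenvalues λ = -3, 4, 1.
For λ=-3: eigenvector (0,0,1).
For λ=4: eigenvector (-2,1,1).
For λ=1: eigenvector (5,-2,-2).
General solution: c_1e^(-3t)(0,0,1) + c_2e^(4t)(-2,1,1) + c_3e^(t)(5,-2,-2).

x(t) = -2c_2e^(4t) + 5c_3e^(t), y(t) = c_2e^(4t) - 2c_3e^(t), z(t) = c_1e^(-3t) + c_2e^(4t) - 2c_3e^(t)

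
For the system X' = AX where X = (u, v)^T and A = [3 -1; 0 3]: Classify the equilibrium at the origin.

A = [[3,-1],[0,3]]; det(A-λI) = λ^2 - 6λ + 9.
repeated λ = 3 with a single eigenvector.

unstable improper node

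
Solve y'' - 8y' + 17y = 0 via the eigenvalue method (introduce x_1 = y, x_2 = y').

y(t) = c_1e^(4t)cos(t) + c_2e^(4t)sin(t)

Let x_1 = y, x_2 = y'. Then x_1' = x_2 and x_2' = -17x_1 + 8x_2.
A = [[0,1],[-17,8]]; det(A-λI) = λ^2 - 8λ + 17.
Eigenvalues λ = 4 ± i.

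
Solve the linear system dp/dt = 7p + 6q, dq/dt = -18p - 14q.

p(t) = 2K_1e^(-2t) + K_2e^(-5t), q(t) = -3K_1e^(-2t) - 2K_2e^(-5t)

Coefficient matrix A = [[7, 6], [-18, -14]].
Characteristic polynomial det(A - λI) = λ^2 + 7λ + 10 = 0.
Eigenvalues λ = -2, -5.
For λ=-2: (A-λI) row 1 is [9, 6], so an eigenvector is (2, -3).
For λ=-5: (A-λI) row 1 is [12, 6], so an eigenvector is (1, -2).
General solution: K_1e^(-2t)(2,-3) + K_2e^(-5t)(1,-2).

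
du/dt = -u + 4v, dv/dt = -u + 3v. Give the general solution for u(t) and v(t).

Coefficient matrix A = [[-1, 4], [-1, 3]].
Characteristic polynomial det(A - λI) = λ^2 - 2λ + 1 = 0.
Single eigenvalue λ = 1 with algebraic multiplicity 2.
Eigenvector v = (-2,-1); generalized eigenvector w with (A-λI)w=v is (-1,-1).
General solution: e^(t)[K_1·v + K_2·(t·v + w)].

u(t) = -2K_1e^(t) - 2K_2te^(t) - K_2e^(t), v(t) = -K_1e^(t) - K_2te^(t) - K_2e^(t)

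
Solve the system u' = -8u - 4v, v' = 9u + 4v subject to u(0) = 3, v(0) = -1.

Coefficient matrix A = [[-8, -4], [9, 4]].
Characteristic polynomial det(A - λI) = λ^2 + 4λ + 4 = 0.
Single eigenvalue λ = -2 with algebraic multiplicity 2.
Eigenvector v = (2,-3); generalized eigenvector w with (A-λI)w=v is (1,-2).
General solution: e^(-2t)[K_1·v + K_2·(t·v + w)].
Applying u(0)=3, v(0)=-1 gives K_1=5, K_2=-7.

u(t) = -14te^(-2t) + 3e^(-2t), v(t) = 21te^(-2t) - e^(-2t)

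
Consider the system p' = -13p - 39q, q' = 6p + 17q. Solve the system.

p(t) = 2K_1e^(2t)sin(3t) - 3K_1e^(2t)cos(3t) - 3K_2e^(2t)sin(3t) - 2K_2e^(2t)cos(3t), q(t) = -K_1e^(2t)sin(3t) + K_1e^(2t)cos(3t) + K_2e^(2t)sin(3t) + K_2e^(2t)cos(3t)

Coefficient matrix A = [[-13, -39], [6, 17]].
Characteristic polynomial det(A - λI) = λ^2 - 4λ + 13 = 0.
Eigenvalues λ = 2 ± 3i (complex conjugate pair).
For λ=2+3i: an eigenvector is (-3,1) - i(2,-1) = (-3 - 2i, 1 + i).
A real fundamental pair from Re and Im of e^((2+3i)t)v: X_1 = e^(2t)(cos(3t)·(-3,1) + sin(3t)·(2,-1)), X_2 = e^(2t)(sin(3t)·(-3,1) - cos(3t)·(2,-1)).
General solution: K_1X_1 + K_2X_2.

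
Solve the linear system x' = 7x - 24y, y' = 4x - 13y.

Coefficient matrix A = [[7, -24], [4, -13]].
Characteristic polynomial det(A - λI) = λ^2 + 6λ + 5 = 0.
Eigenvalues λ = -5, -1.
For λ=-5: (A-λI) row 1 is [12, -24], so an eigenvector is (2, 1).
For λ=-1: (A-λI) row 1 is [8, -24], so an eigenvector is (-3, -1).
General solution: C_1e^(-5t)(2,1) + C_2e^(-t)(-3,-1).

x(t) = 2C_1e^(-5t) - 3C_2e^(-t), y(t) = C_1e^(-5t) - C_2e^(-t)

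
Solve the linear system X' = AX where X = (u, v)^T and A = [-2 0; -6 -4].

u(t) = c_1e^(-2t), v(t) = -3c_1e^(-2t) + c_2e^(-4t)

Coefficient matrix A = [[-2, 0], [-6, -4]].
Characteristic polynomial det(A - λI) = λ^2 + 6λ + 8 = 0.
Eigenvalues λ = -2, -4.
For λ=-2: (A-λI) row 2 is [-6, -2], so an eigenvector is (1, -3).
For λ=-4: (A-λI) row 1 is [2, 0], so an eigenvector is (0, 1).
General solution: c_1e^(-2t)(1,-3) + c_2e^(-4t)(0,1).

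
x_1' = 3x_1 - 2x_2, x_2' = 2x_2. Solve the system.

x_1(t) = C_1e^(3t) - 2C_2e^(2t), x_2(t) = -C_2e^(2t)

Coefficient matrix A = [[3, -2], [0, 2]].
Characteristic polynomial det(A - λI) = λ^2 - 5λ + 6 = 0.
Eigenvalues λ = 3, 2.
For λ=3: (A-λI) row 1 is [0, -2], so an eigenvector is (1, 0).
For λ=2: (A-λI) row 1 is [1, -2], so an eigenvector is (-2, -1).
General solution: C_1e^(3t)(1,0) + C_2e^(2t)(-2,-1).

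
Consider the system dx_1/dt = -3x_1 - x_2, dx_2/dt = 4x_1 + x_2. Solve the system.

x_1(t) = c_1e^(-t) + c_2te^(-t) - c_2e^(-t), x_2(t) = -2c_1e^(-t) - 2c_2te^(-t) + c_2e^(-t)

Coefficient matrix A = [[-3, -1], [4, 1]].
Characteristic polynomial det(A - λI) = λ^2 + 2λ + 1 = 0.
Single eigenvalue λ = -1 with algebraic multiplicity 2.
Eigenvector v = (1,-2); generalized eigenvector w with (A-λI)w=v is (-1,1).
General solution: e^(-t)[c_1·v + c_2·(t·v + w)].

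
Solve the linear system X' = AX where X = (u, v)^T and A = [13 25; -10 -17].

Coefficient matrix A = [[13, 25], [-10, -17]].
Characteristic polynomial det(A - λI) = λ^2 + 4λ + 29 = 0.
Eigenvalues λ = -2 ± 5i (complex conjugate pair).
For λ=-2+5i: an eigenvector is (-1,1) - i(2,-1) = (-1 - 2i, 1 + i).
A real fundamental pair from Re and Im of e^((-2+5i)t)v: X_1 = e^(-2t)(cos(5t)·(-1,1) + sin(5t)·(2,-1)), X_2 = e^(-2t)(sin(5t)·(-1,1) - cos(5t)·(2,-1)).
General solution: c_1X_1 + c_2X_2.

u(t) = 2c_1e^(-2t)sin(5t) - c_1e^(-2t)cos(5t) - c_2e^(-2t)sin(5t) - 2c_2e^(-2t)cos(5t), v(t) = -c_1e^(-2t)sin(5t) + c_1e^(-2t)cos(5t) + c_2e^(-2t)sin(5t) + c_2e^(-2t)cos(5t)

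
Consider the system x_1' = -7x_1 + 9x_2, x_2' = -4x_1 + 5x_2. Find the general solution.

Coefficient matrix A = [[-7, 9], [-4, 5]].
Characteristic polynomial det(A - λI) = λ^2 + 2λ + 1 = 0.
Single eigenvalue λ = -1 with algebraic multiplicity 2.
Eigenvector v = (-3,-2); generalized eigenvector w with (A-λI)w=v is (-1,-1).
General solution: e^(-t)[K_1·v + K_2·(t·v + w)].

x_1(t) = -3K_1e^(-t) - 3K_2te^(-t) - K_2e^(-t), x_2(t) = -2K_1e^(-t) - 2K_2te^(-t) - K_2e^(-t)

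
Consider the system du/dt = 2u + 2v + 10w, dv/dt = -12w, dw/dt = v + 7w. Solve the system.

u(t) = -2c_1e^(3t) + c_2e^(2t) + 2c_3e^(4t), v(t) = 4c_1e^(3t) - 3c_3e^(4t), w(t) = -c_1e^(3t) + c_3e^(4t)

Coefficient matrix A = [[2, 2, 10], [0, 0, -12], [0, 1, 7]].
det(A - λI) = 0 gives eigenvalues λ = 3, 2, 4.
For λ=3: eigenvector (-2,4,-1).
For λ=2: eigenvector (1,0,0).
For λ=4: eigenvector (2,-3,1).
General solution: c_1e^(3t)(-2,4,-1) + c_2e^(2t)(1,0,0) + c_3e^(4t)(2,-3,1).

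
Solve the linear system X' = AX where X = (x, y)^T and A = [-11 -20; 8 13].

Coefficient matrix A = [[-11, -20], [8, 13]].
Characteristic polynomial det(A - λI) = λ^2 - 2λ + 17 = 0.
Eigenvalues λ = 1 ± 4i (complex conjugate pair).
For λ=1+4i: an eigenvector is (-2,1) - i(1,-1) = (-2 - i, 1 + i).
A real fundamental pair from Re and Im of e^((1+4i)t)v: X_1 = e^(t)(cos(4t)·(-2,1) + sin(4t)·(1,-1)), X_2 = e^(t)(sin(4t)·(-2,1) - cos(4t)·(1,-1)).
General solution: K_1X_1 + K_2X_2.

x(t) = K_1e^(t)sin(4t) - 2K_1e^(t)cos(4t) - 2K_2e^(t)sin(4t) - K_2e^(t)cos(4t), y(t) = -K_1e^(t)sin(4t) + K_1e^(t)cos(4t) + K_2e^(t)sin(4t) + K_2e^(t)cos(4t)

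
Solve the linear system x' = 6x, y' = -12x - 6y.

x(t) = C_1e^(6t), y(t) = -C_1e^(6t) + C_2e^(-6t)

Coefficient matrix A = [[6, 0], [-12, -6]].
Characteristic polynomial det(A - λI) = λ^2 - 36 = 0.
Eigenvalues λ = 6, -6.
For λ=6: (A-λI) row 2 is [-12, -12], so an eigenvector is (1, -1).
For λ=-6: (A-λI) row 1 is [12, 0], so an eigenvector is (0, 1).
General solution: C_1e^(6t)(1,-1) + C_2e^(-6t)(0,1).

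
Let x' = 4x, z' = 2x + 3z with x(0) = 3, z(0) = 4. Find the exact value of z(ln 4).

A = [[4,0],[2,3]]; eigenvalues λ = 4, 3.
Eigenvectors: (-1,-2) for λ=4, (0,-1) for λ=3.
From the initial condition, c_1 = -3, c_2 = 2.
z(ln 4) = (-3)(4^4)(-2) + (2)(4^3)(-1) = 1408.

1408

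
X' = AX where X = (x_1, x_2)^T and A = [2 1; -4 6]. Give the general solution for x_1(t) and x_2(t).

Coefficient matrix A = [[2, 1], [-4, 6]].
Characteristic polynomial det(A - λI) = λ^2 - 8λ + 16 = 0.
Single eigenvalue λ = 4 with algebraic multiplicity 2.
Eigenvector v = (1,2); generalized eigenvector w with (A-λI)w=v is (-2,-3).
General solution: e^(4t)[C_1·v + C_2·(t·v + w)].

x_1(t) = C_1e^(4t) + C_2te^(4t) - 2C_2e^(4t), x_2(t) = 2C_1e^(4t) + 2C_2te^(4t) - 3C_2e^(4t)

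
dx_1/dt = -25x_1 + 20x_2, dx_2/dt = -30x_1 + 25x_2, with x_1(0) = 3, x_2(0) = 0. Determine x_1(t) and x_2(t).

Coefficient matrix A = [[-25, 20], [-30, 25]].
Characteristic polynomial det(A - λI) = λ^2 - 25 = 0.
Eigenvalues λ = -5, 5.
For λ=-5: (A-λI) row 1 is [-20, 20], so an eigenvector is (-1, -1).
For λ=5: (A-λI) row 1 is [-30, 20], so an eigenvector is (2, 3).
General solution: C_1e^(-5t)(-1,-1) + C_2e^(5t)(2,3).
Applying x_1(0)=3, x_2(0)=0 gives C_1=-9, C_2=-3.

x_1(t) = -6e^(5t) + 9e^(-5t), x_2(t) = -9e^(5t) + 9e^(-5t)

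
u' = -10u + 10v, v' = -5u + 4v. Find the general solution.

u(t) = -C_1e^(-3t)sin(t) + 3C_1e^(-3t)cos(t) + 3C_2e^(-3t)sin(t) + C_2e^(-3t)cos(t), v(t) = -C_1e^(-3t)sin(t) + 2C_1e^(-3t)cos(t) + 2C_2e^(-3t)sin(t) + C_2e^(-3t)cos(t)

Coefficient matrix A = [[-10, 10], [-5, 4]].
Characteristic polynomial det(A - λI) = λ^2 + 6λ + 10 = 0.
Eigenvalues λ = -3 ± i (complex conjugate pair).
For λ=-3+i: an eigenvector is (3,2) - i(-1,-1) = (3 + i, 2 + i).
A real fundamental pair from Re and Im of e^((-3+i)t)v: X_1 = e^(-3t)(cos(t)·(3,2) + sin(t)·(-1,-1)), X_2 = e^(-3t)(sin(t)·(3,2) - cos(t)·(-1,-1)).
General solution: C_1X_1 + C_2X_2.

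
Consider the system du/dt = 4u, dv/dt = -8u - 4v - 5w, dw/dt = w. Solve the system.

Coefficient matrix A = [[4, 0, 0], [-8, -4, -5], [0, 0, 1]].
det(A - λI) = 0 gives eigenvalues λ = 4, -4, 1.
For λ=4: eigenvector (1,-1,0).
For λ=-4: eigenvector (0,1,0).
For λ=1: eigenvector (0,-1,1).
General solution: K_1e^(4t)(1,-1,0) + K_2e^(-4t)(0,1,0) + K_3e^(t)(0,-1,1).

u(t) = K_1e^(4t), v(t) = -K_1e^(4t) + K_2e^(-4t) - K_3e^(t), w(t) = K_3e^(t)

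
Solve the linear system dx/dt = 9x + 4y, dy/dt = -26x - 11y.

Coefficient matrix A = [[9, 4], [-26, -11]].
Characteristic polynomial det(A - λI) = λ^2 + 2λ + 5 = 0.
Eigenvalues λ = -1 ± 2i (complex conjugate pair).
For λ=-1+2i: an eigenvector is (1,-3) - i(-1,2) = (1 + i, -3 - 2i).
A real fundamental pair from Re and Im of e^((-1+2i)t)v: X_1 = e^(-t)(cos(2t)·(1,-3) + sin(2t)·(-1,2)), X_2 = e^(-t)(sin(2t)·(1,-3) - cos(2t)·(-1,2)).
General solution: c_1X_1 + c_2X_2.

x(t) = -c_1e^(-t)sin(2t) + c_1e^(-t)cos(2t) + c_2e^(-t)sin(2t) + c_2e^(-t)cos(2t), y(t) = 2c_1e^(-t)sin(2t) - 3c_1e^(-t)cos(2t) - 3c_2e^(-t)sin(2t) - 2c_2e^(-t)cos(2t)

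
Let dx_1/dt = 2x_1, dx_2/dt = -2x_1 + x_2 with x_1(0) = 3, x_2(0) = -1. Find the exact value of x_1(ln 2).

12

A = [[2,0],[-2,1]]; eigenvalues λ = 1, 2.
Eigenvectors: (0,1) for λ=1, (1,-2) for λ=2.
From the initial condition, c_1 = 5, c_2 = 3.
x_1(ln 2) = (5)(2^1)(0) + (3)(2^2)(1) = 12.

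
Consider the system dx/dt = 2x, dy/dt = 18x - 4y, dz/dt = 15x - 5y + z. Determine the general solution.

x(t) = c_1e^(2t), y(t) = 3c_1e^(2t) + c_2e^(-4t), z(t) = c_2e^(-4t) + c_3e^(t)

Coefficient matrix A = [[2, 0, 0], [18, -4, 0], [15, -5, 1]].
det(A - λI) = 0 gives eigenvalues λ = 2, -4, 1.
For λ=2: eigenvector (1,3,0).
For λ=-4: eigenvector (0,1,1).
For λ=1: eigenvector (0,0,1).
General solution: c_1e^(2t)(1,3,0) + c_2e^(-4t)(0,1,1) + c_3e^(t)(0,0,1).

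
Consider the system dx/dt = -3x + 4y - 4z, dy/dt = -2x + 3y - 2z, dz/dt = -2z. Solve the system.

x(t) = 2C_1e^(-t) + C_2e^(t) + 4C_3e^(-2t), y(t) = C_1e^(-t) + C_2e^(t) + 2C_3e^(-2t), z(t) = C_3e^(-2t)

Coefficient matrix A = [[-3, 4, -4], [-2, 3, -2], [0, 0, -2]].
det(A - λI) = 0 gives eigenvalues λ = -1, 1, -2.
For λ=-1: eigenvector (2,1,0).
For λ=1: eigenvector (1,1,0).
For λ=-2: eigenvector (4,2,1).
General solution: C_1e^(-t)(2,1,0) + C_2e^(t)(1,1,0) + C_3e^(-2t)(4,2,1).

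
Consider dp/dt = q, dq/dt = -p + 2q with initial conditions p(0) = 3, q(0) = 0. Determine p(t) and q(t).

p(t) = -3te^(t) + 3e^(t), q(t) = -3te^(t)

Coefficient matrix A = [[0, 1], [-1, 2]].
Characteristic polynomial det(A - λI) = λ^2 - 2λ + 1 = 0.
Single eigenvalue λ = 1 with algebraic multiplicity 2.
Eigenvector v = (-1,-1); generalized eigenvector w with (A-λI)w=v is (3,2).
General solution: e^(t)[C_1·v + C_2·(t·v + w)].
Applying p(0)=3, q(0)=0 gives C_1=6, C_2=3.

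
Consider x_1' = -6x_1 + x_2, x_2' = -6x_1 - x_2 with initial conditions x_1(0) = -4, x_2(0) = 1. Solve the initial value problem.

Coefficient matrix A = [[-6, 1], [-6, -1]].
Characteristic polynomial det(A - λI) = λ^2 + 7λ + 12 = 0.
Eigenvalues λ = -3, -4.
For λ=-3: (A-λI) row 1 is [-3, 1], so an eigenvector is (-1, -3).
For λ=-4: (A-λI) row 1 is [-2, 1], so an eigenvector is (-1, -2).
General solution: c_1e^(-3t)(-1,-3) + c_2e^(-4t)(-1,-2).
Applying x_1(0)=-4, x_2(0)=1 gives c_1=-9, c_2=13.

x_1(t) = 9e^(-3t) - 13e^(-4t), x_2(t) = 27e^(-3t) - 26e^(-4t)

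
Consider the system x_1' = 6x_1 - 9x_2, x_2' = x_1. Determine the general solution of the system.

x_1(t) = -3C_1e^(3t) - 3C_2te^(3t) - C_2e^(3t), x_2(t) = -C_1e^(3t) - C_2te^(3t)

Coefficient matrix A = [[6, -9], [1, 0]].
Characteristic polynomial det(A - λI) = λ^2 - 6λ + 9 = 0.
Single eigenvalue λ = 3 with algebraic multiplicity 2.
Eigenvector v = (-3,-1); generalized eigenvector w with (A-λI)w=v is (-1,0).
General solution: e^(3t)[C_1·v + C_2·(t·v + w)].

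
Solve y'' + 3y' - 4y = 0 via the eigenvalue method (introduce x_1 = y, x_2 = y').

y(t) = c_1e^(t) + c_2e^(-4t)

Let x_1 = y, x_2 = y'. Then x_1' = x_2 and x_2' = 4x_1 - 3x_2.
A = [[0,1],[4,-3]]; det(A-λI) = λ^2 + 3λ - 4.
Eigenvalues λ = 1, -4 with eigenvectors (1,1), (1,-4).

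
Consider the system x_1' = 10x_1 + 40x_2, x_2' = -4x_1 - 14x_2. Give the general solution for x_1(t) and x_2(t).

Coefficient matrix A = [[10, 40], [-4, -14]].
Characteristic polynomial det(A - λI) = λ^2 + 4λ + 20 = 0.
Eigenvalues λ = -2 ± 4i (complex conjugate pair).
For λ=-2+4i: an eigenvector is (1,0) - i(3,-1) = (1 - 3i, 0 + i).
A real fundamental pair from Re and Im of e^((-2+4i)t)v: X_1 = e^(-2t)(cos(4t)·(1,0) + sin(4t)·(3,-1)), X_2 = e^(-2t)(sin(4t)·(1,0) - cos(4t)·(3,-1)).
General solution: c_1X_1 + c_2X_2.

x_1(t) = 3c_1e^(-2t)sin(4t) + c_1e^(-2t)cos(4t) + c_2e^(-2t)sin(4t) - 3c_2e^(-2t)cos(4t), x_2(t) = -c_1e^(-2t)sin(4t) + c_2e^(-2t)cos(4t)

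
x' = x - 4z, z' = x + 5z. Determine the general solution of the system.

Coefficient matrix A = [[1, -4], [1, 5]].
Characteristic polynomial det(A - λI) = λ^2 - 6λ + 9 = 0.
Single eigenvalue λ = 3 with algebraic multiplicity 2.
Eigenvector v = (2,-1); generalized eigenvector w with (A-λI)w=v is (-1,0).
General solution: e^(3t)[K_1·v + K_2·(t·v + w)].

x(t) = 2K_1e^(3t) + 2K_2te^(3t) - K_2e^(3t), z(t) = -K_1e^(3t) - K_2te^(3t)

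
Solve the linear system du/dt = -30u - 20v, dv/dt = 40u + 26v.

u(t) = -2K_1e^(-2t)sin(4t) + K_1e^(-2t)cos(4t) + K_2e^(-2t)sin(4t) + 2K_2e^(-2t)cos(4t), v(t) = 3K_1e^(-2t)sin(4t) - K_1e^(-2t)cos(4t) - K_2e^(-2t)sin(4t) - 3K_2e^(-2t)cos(4t)

Coefficient matrix A = [[-30, -20], [40, 26]].
Characteristic polynomial det(A - λI) = λ^2 + 4λ + 20 = 0.
Eigenvalues λ = -2 ± 4i (complex conjugate pair).
For λ=-2+4i: an eigenvector is (1,-1) - i(-2,3) = (1 + 2i, -1 - 3i).
A real fundamental pair from Re and Im of e^((-2+4i)t)v: X_1 = e^(-2t)(cos(4t)·(1,-1) + sin(4t)·(-2,3)), X_2 = e^(-2t)(sin(4t)·(1,-1) - cos(4t)·(-2,3)).
General solution: K_1X_1 + K_2X_2.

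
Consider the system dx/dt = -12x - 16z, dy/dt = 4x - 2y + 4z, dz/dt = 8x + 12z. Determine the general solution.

Coefficient matrix A = [[-12, 0, -16], [4, -2, 4], [8, 0, 12]].
det(A - λI) = 0 gives eigenvalues λ = -2, 4, -4.
For λ=-2: eigenvector (0,1,0).
For λ=4: eigenvector (1,0,-1).
For λ=-4: eigenvector (2,-2,-1).
General solution: K_1e^(-2t)(0,1,0) + K_2e^(4t)(1,0,-1) + K_3e^(-4t)(2,-2,-1).

x(t) = K_2e^(4t) + 2K_3e^(-4t), y(t) = K_1e^(-2t) - 2K_3e^(-4t), z(t) = -K_2e^(4t) - K_3e^(-4t)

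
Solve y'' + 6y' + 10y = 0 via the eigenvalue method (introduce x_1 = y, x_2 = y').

Let x_1 = y, x_2 = y'. Then x_1' = x_2 and x_2' = -10x_1 - 6x_2.
A = [[0,1],[-10,-6]]; det(A-λI) = λ^2 + 6λ + 10.
Eigenvalues λ = -3 ± i.

y(t) = K_1e^(-3t)cos(t) + K_2e^(-3t)sin(t)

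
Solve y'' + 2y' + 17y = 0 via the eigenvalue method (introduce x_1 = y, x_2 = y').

y(t) = K_1e^(-t)cos(4t) + K_2e^(-t)sin(4t)

Let x_1 = y, x_2 = y'. Then x_1' = x_2 and x_2' = -17x_1 - 2x_2.
A = [[0,1],[-17,-2]]; det(A-λI) = λ^2 + 2λ + 17.
Eigenvalues λ = -1 ± 4i.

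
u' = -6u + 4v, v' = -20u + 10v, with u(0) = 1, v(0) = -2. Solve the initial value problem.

u(t) = -4e^(2t)sin(4t) + e^(2t)cos(4t), v(t) = -9e^(2t)sin(4t) - 2e^(2t)cos(4t)

Coefficient matrix A = [[-6, 4], [-20, 10]].
Characteristic polynomial det(A - λI) = λ^2 - 4λ + 20 = 0.
Eigenvalues λ = 2 ± 4i (complex conjugate pair).
For λ=2+4i: an eigenvector is (0,1) - i(1,2) = (0 - i, 1 - 2i).
A real fundamental pair from Re and Im of e^((2+4i)t)v: X_1 = e^(2t)(cos(4t)·(0,1) + sin(4t)·(1,2)), X_2 = e^(2t)(sin(4t)·(0,1) - cos(4t)·(1,2)).
General solution: C_1X_1 + C_2X_2.
Applying u(0)=1, v(0)=-2 gives C_1=-4, C_2=-1.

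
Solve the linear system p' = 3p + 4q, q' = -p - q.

p(t) = 2c_1e^(t) + 2c_2te^(t) + c_2e^(t), q(t) = -c_1e^(t) - c_2te^(t)

Coefficient matrix A = [[3, 4], [-1, -1]].
Characteristic polynomial det(A - λI) = λ^2 - 2λ + 1 = 0.
Single eigenvalue λ = 1 with algebraic multiplicity 2.
Eigenvector v = (2,-1); generalized eigenvector w with (A-λI)w=v is (1,0).
General solution: e^(t)[c_1·v + c_2·(t·v + w)].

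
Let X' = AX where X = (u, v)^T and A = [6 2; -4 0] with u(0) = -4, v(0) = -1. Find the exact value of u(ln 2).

A = [[6,2],[-4,0]]; eigenvalues λ = 4, 2.
Eigenvectors: (-1,1) for λ=4, (1,-2) for λ=2.
From the initial condition, c_1 = 9, c_2 = 5.
u(ln 2) = (9)(2^4)(-1) + (5)(2^2)(1) = -124.

-124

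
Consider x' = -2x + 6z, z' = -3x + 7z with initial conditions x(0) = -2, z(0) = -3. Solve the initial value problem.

x(t) = -4e^(4t) + 2e^(t), z(t) = -4e^(4t) + e^(t)

Coefficient matrix A = [[-2, 6], [-3, 7]].
Characteristic polynomial det(A - λI) = λ^2 - 5λ + 4 = 0.
Eigenvalues λ = 4, 1.
For λ=4: (A-λI) row 1 is [-6, 6], so an eigenvector is (-1, -1).
For λ=1: (A-λI) row 1 is [-3, 6], so an eigenvector is (2, 1).
General solution: C_1e^(4t)(-1,-1) + C_2e^(t)(2,1).
Applying x(0)=-2, z(0)=-3 gives C_1=4, C_2=1.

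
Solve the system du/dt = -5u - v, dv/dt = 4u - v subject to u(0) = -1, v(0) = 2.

Coefficient matrix A = [[-5, -1], [4, -1]].
Characteristic polynomial det(A - λI) = λ^2 + 6λ + 9 = 0.
Single eigenvalue λ = -3 with algebraic multiplicity 2.
Eigenvector v = (1,-2); generalized eigenvector w with (A-λI)w=v is (-1,1).
General solution: e^(-3t)[c_1·v + c_2·(t·v + w)].
Applying u(0)=-1, v(0)=2 gives c_1=-1, c_2=0.

u(t) = -e^(-3t), v(t) = 2e^(-3t)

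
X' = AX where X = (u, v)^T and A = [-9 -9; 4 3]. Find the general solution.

Coefficient matrix A = [[-9, -9], [4, 3]].
Characteristic polynomial det(A - λI) = λ^2 + 6λ + 9 = 0.
Single eigenvalue λ = -3 with algebraic multiplicity 2.
Eigenvector v = (3,-2); generalized eigenvector w with (A-λI)w=v is (1,-1).
General solution: e^(-3t)[K_1·v + K_2·(t·v + w)].

u(t) = 3K_1e^(-3t) + 3K_2te^(-3t) + K_2e^(-3t), v(t) = -2K_1e^(-3t) - 2K_2te^(-3t) - K_2e^(-3t)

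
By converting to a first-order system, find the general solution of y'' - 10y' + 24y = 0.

y(t) = C_1e^(4t) + C_2e^(6t)

Let x_1 = y, x_2 = y'. Then x_1' = x_2 and x_2' = -24x_1 + 10x_2.
A = [[0,1],[-24,10]]; det(A-λI) = λ^2 - 10λ + 24.
Eigenvalues λ = 4, 6 with eigenvectors (1,4), (1,6).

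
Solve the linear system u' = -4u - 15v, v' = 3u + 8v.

Coefficient matrix A = [[-4, -15], [3, 8]].
Characteristic polynomial det(A - λI) = λ^2 - 4λ + 13 = 0.
Eigenvalues λ = 2 ± 3i (complex conjugate pair).
For λ=2+3i: an eigenvector is (-1,0) - i(2,-1) = (-1 - 2i, 0 + i).
A real fundamental pair from Re and Im of e^((2+3i)t)v: X_1 = e^(2t)(cos(3t)·(-1,0) + sin(3t)·(2,-1)), X_2 = e^(2t)(sin(3t)·(-1,0) - cos(3t)·(2,-1)).
General solution: K_1X_1 + K_2X_2.

u(t) = 2K_1e^(2t)sin(3t) - K_1e^(2t)cos(3t) - K_2e^(2t)sin(3t) - 2K_2e^(2t)cos(3t), v(t) = -K_1e^(2t)sin(3t) + K_2e^(2t)cos(3t)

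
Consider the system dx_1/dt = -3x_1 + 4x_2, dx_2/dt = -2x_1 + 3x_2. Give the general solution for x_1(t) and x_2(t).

x_1(t) = -2K_1e^(-t) + K_2e^(t), x_2(t) = -K_1e^(-t) + K_2e^(t)

Coefficient matrix A = [[-3, 4], [-2, 3]].
Characteristic polynomial det(A - λI) = λ^2 - 1 = 0.
Eigenvalues λ = -1, 1.
For λ=-1: (A-λI) row 1 is [-2, 4], so an eigenvector is (-2, -1).
For λ=1: (A-λI) row 1 is [-4, 4], so an eigenvector is (1, 1).
General solution: K_1e^(-t)(-2,-1) + K_2e^(t)(1,1).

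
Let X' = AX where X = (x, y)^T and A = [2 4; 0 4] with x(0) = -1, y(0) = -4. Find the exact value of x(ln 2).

A = [[2,4],[0,4]]; eigenvalues λ = 4, 2.
Eigenvectors: (2,1) for λ=4, (-1,0) for λ=2.
From the initial condition, c_1 = -4, c_2 = -7.
x(ln 2) = (-4)(2^4)(2) + (-7)(2^2)(-1) = -100.

-100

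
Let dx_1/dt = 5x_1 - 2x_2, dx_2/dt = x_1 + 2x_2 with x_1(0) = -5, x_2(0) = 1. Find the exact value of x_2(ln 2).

A = [[5,-2],[1,2]]; eigenvalues λ = 4, 3.
Eigenvectors: (2,1) for λ=4, (-1,-1) for λ=3.
From the initial condition, c_1 = -6, c_2 = -7.
x_2(ln 2) = (-6)(2^4)(1) + (-7)(2^3)(-1) = -40.

-40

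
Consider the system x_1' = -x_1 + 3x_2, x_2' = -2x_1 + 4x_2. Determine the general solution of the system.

Coefficient matrix A = [[-1, 3], [-2, 4]].
Characteristic polynomial det(A - λI) = λ^2 - 3λ + 2 = 0.
Eigenvalues λ = 1, 2.
For λ=1: (A-λI) row 1 is [-2, 3], so an eigenvector is (-3, -2).
For λ=2: (A-λI) row 1 is [-3, 3], so an eigenvector is (1, 1).
General solution: C_1e^(t)(-3,-2) + C_2e^(2t)(1,1).

x_1(t) = -3C_1e^(t) + C_2e^(2t), x_2(t) = -2C_1e^(t) + C_2e^(2t)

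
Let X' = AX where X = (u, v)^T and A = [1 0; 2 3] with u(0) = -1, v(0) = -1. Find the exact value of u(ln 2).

-2

A = [[1,0],[2,3]]; eigenvalues λ = 1, 3.
Eigenvectors: (-1,1) for λ=1, (0,1) for λ=3.
From the initial condition, c_1 = 1, c_2 = -2.
u(ln 2) = (1)(2^1)(-1) + (-2)(2^3)(0) = -2.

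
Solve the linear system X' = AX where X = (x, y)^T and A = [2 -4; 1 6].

Coefficient matrix A = [[2, -4], [1, 6]].
Characteristic polynomial det(A - λI) = λ^2 - 8λ + 16 = 0.
Single eigenvalue λ = 4 with algebraic multiplicity 2.
Eigenvector v = (2,-1); generalized eigenvector w with (A-λI)w=v is (-1,0).
General solution: e^(4t)[K_1·v + K_2·(t·v + w)].

x(t) = 2K_1e^(4t) + 2K_2te^(4t) - K_2e^(4t), y(t) = -K_1e^(4t) - K_2te^(4t)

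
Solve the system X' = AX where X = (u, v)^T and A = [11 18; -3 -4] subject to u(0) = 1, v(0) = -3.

Coefficient matrix A = [[11, 18], [-3, -4]].
Characteristic polynomial det(A - λI) = λ^2 - 7λ + 10 = 0.
Eigenvalues λ = 5, 2.
For λ=5: (A-λI) row 1 is [6, 18], so an eigenvector is (-3, 1).
For λ=2: (A-λI) row 1 is [9, 18], so an eigenvector is (-2, 1).
General solution: K_1e^(5t)(-3,1) + K_2e^(2t)(-2,1).
Applying u(0)=1, v(0)=-3 gives K_1=5, K_2=-8.

u(t) = -15e^(5t) + 16e^(2t), v(t) = 5e^(5t) - 8e^(2t)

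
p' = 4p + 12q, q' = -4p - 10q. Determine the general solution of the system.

p(t) = -2K_1e^(-2t) - 3K_2e^(-4t), q(t) = K_1e^(-2t) + 2K_2e^(-4t)

Coefficient matrix A = [[4, 12], [-4, -10]].
Characteristic polynomial det(A - λI) = λ^2 + 6λ + 8 = 0.
Eigenvalues λ = -2, -4.
For λ=-2: (A-λI) row 1 is [6, 12], so an eigenvector is (-2, 1).
For λ=-4: (A-λI) row 1 is [8, 12], so an eigenvector is (-3, 2).
General solution: K_1e^(-2t)(-2,1) + K_2e^(-4t)(-3,2).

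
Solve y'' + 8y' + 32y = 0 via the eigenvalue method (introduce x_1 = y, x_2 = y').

y(t) = c_1e^(-4t)cos(4t) + c_2e^(-4t)sin(4t)

Let x_1 = y, x_2 = y'. Then x_1' = x_2 and x_2' = -32x_1 - 8x_2.
A = [[0,1],[-32,-8]]; det(A-λI) = λ^2 + 8λ + 32.
Eigenvalues λ = -4 ± 4i.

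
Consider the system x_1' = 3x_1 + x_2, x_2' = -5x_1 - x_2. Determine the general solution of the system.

Coefficient matrix A = [[3, 1], [-5, -1]].
Characteristic polynomial det(A - λI) = λ^2 - 2λ + 2 = 0.
Eigenvalues λ = 1 ± i (complex conjugate pair).
For λ=1+i: an eigenvector is (0,1) - i(1,-2) = (0 - i, 1 + 2i).
A real fundamental pair from Re and Im of e^((1+i)t)v: X_1 = e^(t)(cos(t)·(0,1) + sin(t)·(1,-2)), X_2 = e^(t)(sin(t)·(0,1) - cos(t)·(1,-2)).
General solution: C_1X_1 + C_2X_2.

x_1(t) = C_1e^(t)sin(t) - C_2e^(t)cos(t), x_2(t) = -2C_1e^(t)sin(t) + C_1e^(t)cos(t) + C_2e^(t)sin(t) + 2C_2e^(t)cos(t)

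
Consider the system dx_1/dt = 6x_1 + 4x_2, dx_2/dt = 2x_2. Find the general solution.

x_1(t) = -K_1e^(2t) + K_2e^(6t), x_2(t) = K_1e^(2t)

Coefficient matrix A = [[6, 4], [0, 2]].
Characteristic polynomial det(A - λI) = λ^2 - 8λ + 12 = 0.
Eigenvalues λ = 2, 6.
For λ=2: (A-λI) row 1 is [4, 4], so an eigenvector is (-1, 1).
For λ=6: (A-λI) row 1 is [0, 4], so an eigenvector is (1, 0).
General solution: K_1e^(2t)(-1,1) + K_2e^(6t)(1,0).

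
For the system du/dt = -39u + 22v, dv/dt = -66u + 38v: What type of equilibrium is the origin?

saddle

A = [[-39,22],[-66,38]]; det(A-λI) = λ^2 + λ - 30.
λ = 5, -6: opposite signs.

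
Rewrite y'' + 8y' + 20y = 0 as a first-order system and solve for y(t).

Let x_1 = y, x_2 = y'. Then x_1' = x_2 and x_2' = -20x_1 - 8x_2.
A = [[0,1],[-20,-8]]; det(A-λI) = λ^2 + 8λ + 20.
Eigenvalues λ = -4 ± 2i.

y(t) = K_1e^(-4t)cos(2t) + K_2e^(-4t)sin(2t)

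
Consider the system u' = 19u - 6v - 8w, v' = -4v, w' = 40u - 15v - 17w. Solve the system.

Coefficient matrix A = [[19, -6, -8], [0, -4, 0], [40, -15, -17]].
det(A - λI) = 0 gives eigenvalues λ = 3, -4, -1.
For λ=3: eigenvector (1,0,2).
For λ=-4: eigenvector (2,1,5).
For λ=-1: eigenvector (2,0,5).
General solution: C_1e^(3t)(1,0,2) + C_2e^(-4t)(2,1,5) + C_3e^(-t)(2,0,5).

u(t) = C_1e^(3t) + 2C_2e^(-4t) + 2C_3e^(-t), v(t) = C_2e^(-4t), w(t) = 2C_1e^(3t) + 5C_2e^(-4t) + 5C_3e^(-t)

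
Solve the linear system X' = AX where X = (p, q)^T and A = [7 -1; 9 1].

p(t) = -C_1e^(4t) - C_2te^(4t), q(t) = -3C_1e^(4t) - 3C_2te^(4t) + C_2e^(4t)

Coefficient matrix A = [[7, -1], [9, 1]].
Characteristic polynomial det(A - λI) = λ^2 - 8λ + 16 = 0.
Single eigenvalue λ = 4 with algebraic multiplicity 2.
Eigenvector v = (-1,-3); generalized eigenvector w with (A-λI)w=v is (0,1).
General solution: e^(4t)[C_1·v + C_2·(t·v + w)].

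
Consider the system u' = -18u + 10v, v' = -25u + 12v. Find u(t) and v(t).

u(t) = -c_1e^(-3t)sin(5t) + c_1e^(-3t)cos(5t) + c_2e^(-3t)sin(5t) + c_2e^(-3t)cos(5t), v(t) = -2c_1e^(-3t)sin(5t) + c_1e^(-3t)cos(5t) + c_2e^(-3t)sin(5t) + 2c_2e^(-3t)cos(5t)

Coefficient matrix A = [[-18, 10], [-25, 12]].
Characteristic polynomial det(A - λI) = λ^2 + 6λ + 34 = 0.
Eigenvalues λ = -3 ± 5i (complex conjugate pair).
For λ=-3+5i: an eigenvector is (1,1) - i(-1,-2) = (1 + i, 1 + 2i).
A real fundamental pair from Re and Im of e^((-3+5i)t)v: X_1 = e^(-3t)(cos(5t)·(1,1) + sin(5t)·(-1,-2)), X_2 = e^(-3t)(sin(5t)·(1,1) - cos(5t)·(-1,-2)).
General solution: c_1X_1 + c_2X_2.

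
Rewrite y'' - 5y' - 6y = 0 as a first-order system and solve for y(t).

y(t) = C_1e^(6t) + C_2e^(-t)

Let x_1 = y, x_2 = y'. Then x_1' = x_2 and x_2' = 6x_1 + 5x_2.
A = [[0,1],[6,5]]; det(A-λI) = λ^2 - 5λ - 6.
Eigenvalues λ = 6, -1 with eigenvectors (1,6), (1,-1).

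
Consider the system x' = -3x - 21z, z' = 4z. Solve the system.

Coefficient matrix A = [[-3, -21], [0, 4]].
Characteristic polynomial det(A - λI) = λ^2 - λ - 12 = 0.
Eigenvalues λ = -3, 4.
For λ=-3: (A-λI) row 1 is [0, -21], so an eigenvector is (-1, 0).
For λ=4: (A-λI) row 1 is [-7, -21], so an eigenvector is (-3, 1).
General solution: C_1e^(-3t)(-1,0) + C_2e^(4t)(-3,1).

x(t) = -C_1e^(-3t) - 3C_2e^(4t), z(t) = C_2e^(4t)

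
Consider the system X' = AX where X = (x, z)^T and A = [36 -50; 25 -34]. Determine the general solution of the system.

x(t) = -c_1e^(t)sin(5t) - 3c_1e^(t)cos(5t) - 3c_2e^(t)sin(5t) + c_2e^(t)cos(5t), z(t) = -c_1e^(t)sin(5t) - 2c_1e^(t)cos(5t) - 2c_2e^(t)sin(5t) + c_2e^(t)cos(5t)

Coefficient matrix A = [[36, -50], [25, -34]].
Characteristic polynomial det(A - λI) = λ^2 - 2λ + 26 = 0.
Eigenvalues λ = 1 ± 5i (complex conjugate pair).
For λ=1+5i: an eigenvector is (-3,-2) - i(-1,-1) = (-3 + i, -2 + i).
A real fundamental pair from Re and Im of e^((1+5i)t)v: X_1 = e^(t)(cos(5t)·(-3,-2) + sin(5t)·(-1,-1)), X_2 = e^(t)(sin(5t)·(-3,-2) - cos(5t)·(-1,-1)).
General solution: c_1X_1 + c_2X_2.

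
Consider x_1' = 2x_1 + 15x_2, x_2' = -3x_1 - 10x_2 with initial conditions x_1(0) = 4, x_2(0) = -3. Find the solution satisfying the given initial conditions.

Coefficient matrix A = [[2, 15], [-3, -10]].
Characteristic polynomial det(A - λI) = λ^2 + 8λ + 25 = 0.
Eigenvalues λ = -4 ± 3i (complex conjugate pair).
For λ=-4+3i: an eigenvector is (2,-1) - i(-1,0) = (2 + i, -1).
A real fundamental pair from Re and Im of e^((-4+3i)t)v: X_1 = e^(-4t)(cos(3t)·(2,-1) + sin(3t)·(-1,0)), X_2 = e^(-4t)(sin(3t)·(2,-1) - cos(3t)·(-1,0)).
General solution: C_1X_1 + C_2X_2.
Applying x_1(0)=4, x_2(0)=-3 gives C_1=3, C_2=-2.

x_1(t) = -7e^(-4t)sin(3t) + 4e^(-4t)cos(3t), x_2(t) = 2e^(-4t)sin(3t) - 3e^(-4t)cos(3t)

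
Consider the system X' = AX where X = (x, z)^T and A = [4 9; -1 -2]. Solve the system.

Coefficient matrix A = [[4, 9], [-1, -2]].
Characteristic polynomial det(A - λI) = λ^2 - 2λ + 1 = 0.
Single eigenvalue λ = 1 with algebraic multiplicity 2.
Eigenvector v = (-3,1); generalized eigenvector w with (A-λI)w=v is (-1,0).
General solution: e^(t)[C_1·v + C_2·(t·v + w)].

x(t) = -3C_1e^(t) - 3C_2te^(t) - C_2e^(t), z(t) = C_1e^(t) + C_2te^(t)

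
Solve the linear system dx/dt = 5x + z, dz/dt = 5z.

x(t) = K_1e^(5t) + K_2te^(5t) + 3K_2e^(5t), z(t) = K_2e^(5t)

Coefficient matrix A = [[5, 1], [0, 5]].
Characteristic polynomial det(A - λI) = λ^2 - 10λ + 25 = 0.
Single eigenvalue λ = 5 with algebraic multiplicity 2.
Eigenvector v = (1,0); generalized eigenvector w with (A-λI)w=v is (3,1).
General solution: e^(5t)[K_1·v + K_2·(t·v + w)].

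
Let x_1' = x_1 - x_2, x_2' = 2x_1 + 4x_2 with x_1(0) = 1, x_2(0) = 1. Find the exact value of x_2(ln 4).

208

A = [[1,-1],[2,4]]; eigenvalues λ = 3, 2.
Eigenvectors: (1,-2) for λ=3, (-1,1) for λ=2.
From the initial condition, c_1 = -2, c_2 = -3.
x_2(ln 4) = (-2)(4^3)(-2) + (-3)(4^2)(1) = 208.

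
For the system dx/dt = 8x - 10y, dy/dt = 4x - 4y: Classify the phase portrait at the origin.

A = [[8,-10],[4,-4]]; det(A-λI) = λ^2 - 4λ + 8.
λ = 2 ± 2i: positive real part.

unstable spiral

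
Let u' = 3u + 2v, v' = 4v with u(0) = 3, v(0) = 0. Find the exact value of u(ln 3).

81

A = [[3,2],[0,4]]; eigenvalues λ = 4, 3.
Eigenvectors: (2,1) for λ=4, (1,0) for λ=3.
From the initial condition, c_1 = 0, c_2 = 3.
u(ln 3) = (0)(3^4)(2) + (3)(3^3)(1) = 81.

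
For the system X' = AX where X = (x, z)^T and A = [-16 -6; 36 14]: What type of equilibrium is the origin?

A = [[-16,-6],[36,14]]; det(A-λI) = λ^2 + 2λ - 8.
λ = -4, 2: opposite signs.

saddle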